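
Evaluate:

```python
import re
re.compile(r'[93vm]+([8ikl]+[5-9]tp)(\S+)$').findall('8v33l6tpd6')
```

Multiple groups make `findall` return tuples — one 2-tuple for the one match.

[('l6tp', 'd6')]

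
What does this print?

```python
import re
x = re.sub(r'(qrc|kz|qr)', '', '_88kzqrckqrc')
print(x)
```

_88k

`|` is ordered: at each position the engine commits to the first alternative that works.
Every occurrence is swapped for ''.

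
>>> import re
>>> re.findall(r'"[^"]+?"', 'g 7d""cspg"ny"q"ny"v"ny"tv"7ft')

Matches: at [5:11] → '"cspg"'; at [13:16] → '"q"'; at [18:21] → '"v"'; at [23:27] → '"tv"'.
`findall` yields the raw match text (4 of them) because the pattern has no groups.

['"cspg"', '"q"', '"v"', '"tv"']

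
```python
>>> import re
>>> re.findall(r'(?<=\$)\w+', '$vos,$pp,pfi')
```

The positive lookaround only admits positions where the adjacent text matches; those characters stay outside the span.
No capturing groups, so `findall` returns the 2 full match strings.

['vos', 'pp']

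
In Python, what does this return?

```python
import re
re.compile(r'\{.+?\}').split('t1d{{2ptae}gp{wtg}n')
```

Each match becomes a cut point; 3 segments remain.

['t1d', 'gp', 'n']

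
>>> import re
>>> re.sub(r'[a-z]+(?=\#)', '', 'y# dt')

Because the assertion is zero-width, the text it checks is not consumed and won't appear in the result.
Matches: at [0:1] → 'y'.
`sub` substitutes '' at each match site.

'# dt'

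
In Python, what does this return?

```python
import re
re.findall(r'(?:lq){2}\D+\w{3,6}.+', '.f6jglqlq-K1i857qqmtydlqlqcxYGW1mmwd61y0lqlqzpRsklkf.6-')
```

This matches the literal 'lq' repeated 2 times, then one or more of a non-digit, then 3 to 6 of a word character; then one or more of any character.
Walking the string: at [5:55] → 'lqlq-K1i857qqmtydlqlqcxYGW1mmwd61y0lqlqzpRsklkf.6-'.
No capturing groups, so `findall` returns the 1 full match string.

['lqlq-K1i857qqmtydlqlqcxYGW1mmwd61y0lqlqzpRsklkf.6-']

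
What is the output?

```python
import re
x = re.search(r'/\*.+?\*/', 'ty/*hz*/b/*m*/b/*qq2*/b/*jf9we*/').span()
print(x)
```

A `+?`/`*?`/`{m,n}?` starts at its minimum and grows only as far as needed for what follows to match.
`re.search` tries every starting position until one works.
The match spans [2:8] → '/*hz*/'.

(2, 8)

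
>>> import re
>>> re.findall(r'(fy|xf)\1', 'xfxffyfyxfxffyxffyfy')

The backreference `\1` re-matches whatever the first group consumed, character for character.
Scanning left to right: at [0:4] match 'xfxf', group 1 = 'xf'; at [4:8] match 'fyfy', group 1 = 'fy'; at [8:12] match 'xfxf', group 1 = 'xf'; at [16:20] match 'fyfy', group 1 = 'fy'.
`findall` collects group 1 from each match (4 total).

['xf', 'fy', 'xf', 'fy']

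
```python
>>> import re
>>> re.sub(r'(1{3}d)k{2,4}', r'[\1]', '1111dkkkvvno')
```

This matches exactly 3 of the literal '1', then the literal 'd' (captured); then 2 to 4 of a literal 'k'.
Matches: at [1:8] → '111dkkk'.
Each match is replaced using the text its own group 1 captured.

'1[111d]vvno'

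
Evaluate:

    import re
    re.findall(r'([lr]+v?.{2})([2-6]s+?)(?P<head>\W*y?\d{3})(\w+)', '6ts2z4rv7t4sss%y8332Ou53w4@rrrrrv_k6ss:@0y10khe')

Pattern: one or more of one of [lr], then optionally a literal 'v', then exactly 2 of any character (captured); then a character in [2-6], then one or more of a literal 's' (lazy) (captured); then zero or more of a non-word character, then optionally the literal 'y', then exactly 3 of a digit (captured as 'head'); then one or more of a word character (captured).
`findall` packs the 4 group values into a tuple for every match.

[('rv7t', '4sss', '%y833', '2Ou53w4')]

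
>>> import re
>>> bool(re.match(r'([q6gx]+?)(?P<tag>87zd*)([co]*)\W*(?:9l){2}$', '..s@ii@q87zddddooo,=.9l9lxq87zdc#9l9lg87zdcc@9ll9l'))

Pattern: one or more of one of [q6gx] (lazy) (captured); then the literal '87z', then zero or more of a literal 'd' (captured as 'tag'); then zero or more of one of [co] (captured); then zero or more of a non-word character, then the literal '9l' repeated 2 times; then anchored at the end.
With `match`, the pattern is implicitly anchored at the beginning.
Here the pattern fails at index 0, so the call returns None, and `bool(None)` is False.

False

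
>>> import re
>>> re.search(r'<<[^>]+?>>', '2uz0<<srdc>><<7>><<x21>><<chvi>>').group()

'<<srdc>>'

The match spans [4:12] → '<<srdc>>'.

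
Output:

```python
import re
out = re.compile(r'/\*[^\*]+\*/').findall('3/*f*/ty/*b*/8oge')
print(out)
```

With no groups in the pattern, `findall` gives back each whole match — 2 here.

['/*f*/', '/*b*/']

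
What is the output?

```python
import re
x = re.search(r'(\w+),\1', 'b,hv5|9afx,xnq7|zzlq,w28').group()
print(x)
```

x,x

`\1` is not a pattern — it's the concrete string captured by group 1, re-applied verbatim.
`re.search` scans for the first position where the pattern succeeds.
The match spans [9:12] → 'x,x'.
Captured: group 1 = 'x'.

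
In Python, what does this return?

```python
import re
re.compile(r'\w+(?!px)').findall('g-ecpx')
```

`(?!…)`/`(?<!…)` only lets a position through if the neighbouring text does NOT match; no characters are consumed.
Matches: at [0:1] → 'g'; at [2:6] → 'ecpx'.
No capturing groups, so `findall` returns the 2 full match strings.

['g', 'ecpx']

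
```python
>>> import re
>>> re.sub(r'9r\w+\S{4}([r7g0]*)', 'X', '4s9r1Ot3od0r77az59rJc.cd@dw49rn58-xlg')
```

'4sXdw4X'

This matches the literal '9r', then one or more of a word character; then exactly 4 of a non-whitespace character; then zero or more of one of [r7g0] (captured).
Matches: at [2:25] → '9r1Ot3od0r77az59rJc.cd@'; at [28:37] → '9rn58-xlg'.
`sub` substitutes 'X' at each match site.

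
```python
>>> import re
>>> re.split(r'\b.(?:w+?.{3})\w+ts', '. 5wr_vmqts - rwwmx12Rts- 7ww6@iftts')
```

The pattern matches a word boundary (`\b`, zero-width); then any character; then one or more of a literal 'w' (lazy), then exactly 3 of any character (non-capturing group); then one or more of a word character, then the literal 'ts'.
Splitting on the pattern gives 4 pieces.

['. ', ' - ', '- ', '']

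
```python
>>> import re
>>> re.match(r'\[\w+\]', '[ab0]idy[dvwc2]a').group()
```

'[ab0]'

With `match`, the pattern is implicitly anchored at the beginning.
The match spans [0:5] → '[ab0]'.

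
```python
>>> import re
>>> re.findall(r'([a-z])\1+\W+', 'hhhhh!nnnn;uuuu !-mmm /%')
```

['h', 'n', 'u', 'm']

The backreference `\1` re-matches whatever the first group consumed, character for character.
Matches: at [0:6] match 'hhhhh!', group 1 = 'h'; at [6:11] match 'nnnn;', group 1 = 'n'; at [11:18] match 'uuuu !-', group 1 = 'u'; at [18:24] match 'mmm /%', group 1 = 'm'.
With a single group, `findall` returns only what that group captured — 4 items.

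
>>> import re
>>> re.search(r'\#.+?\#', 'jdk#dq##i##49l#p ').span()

(3, 7)

Because the quantifier is non-greedy, it stops expanding at the earliest point where the rest of the pattern can succeed.
`search` walks the string left to right and returns the first match it finds.
The match spans [3:7] → '#dq#'.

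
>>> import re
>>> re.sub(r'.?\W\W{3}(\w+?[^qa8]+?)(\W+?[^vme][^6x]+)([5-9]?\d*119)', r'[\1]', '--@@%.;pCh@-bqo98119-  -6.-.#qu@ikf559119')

This matches optionally any character, then a non-word character, then exactly 3 of a non-word character; then one or more of a word character (lazy), then one or more of any character except [qa8] (lazy) (captured); then one or more of a non-word character (lazy), then any character except [vme], then one or more of any character except [6x] (captured); then optionally a character in [5-9], then zero or more of a digit, then the literal '119' (captured).
Matches: at [2:20] → '@@%.;pCh@-bqo98119'; at [20:41] → '-  -6.-.#qu@ikf559119'.
`\1` in the replacement pulls in group 1's text for each match.

'--[pCh][6.]'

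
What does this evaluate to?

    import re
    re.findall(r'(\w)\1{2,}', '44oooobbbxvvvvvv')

['o', 'b', 'v']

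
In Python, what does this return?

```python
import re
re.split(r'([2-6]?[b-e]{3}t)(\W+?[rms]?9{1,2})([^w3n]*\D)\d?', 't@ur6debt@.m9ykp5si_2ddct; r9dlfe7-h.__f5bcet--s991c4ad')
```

The group in the pattern means `split` returns the separators' captures alongside the pieces.

['t@ur', '6debt', '@.m9', 'ykp5si_2ddct; r9dlfe7-h.__f5bcet--s991c4ad', '']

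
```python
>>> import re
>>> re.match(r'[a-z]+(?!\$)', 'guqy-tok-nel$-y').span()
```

(0, 4)

`re.match` won't scan ahead — the pattern has to work from the very first character.
The match spans [0:4] → 'guqy'.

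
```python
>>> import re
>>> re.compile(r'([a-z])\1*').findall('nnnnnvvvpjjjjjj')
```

After group 1 captures some text, `\1` only succeeds where that same text appears again.
Scanning left to right: at [0:5] match 'nnnnn', group 1 = 'n'; at [5:8] match 'vvv', group 1 = 'v'; at [8:9] match 'p', group 1 = 'p'; at [9:15] match 'jjjjjj', group 1 = 'j'.
One capturing group, so `findall` returns just the captured substring from each match — 4 in all.

['n', 'v', 'p', 'j']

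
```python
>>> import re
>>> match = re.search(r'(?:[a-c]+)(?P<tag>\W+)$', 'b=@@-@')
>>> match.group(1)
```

'=@@-@'

The pattern matches one or more of a character in [a-c] (non-capturing group); then one or more of a non-word character (captured as 'tag'); then anchored at the end.
`re.search` tries every starting position until one works.
The match spans [0:6] → 'b=@@-@'.
Captured: group 1 = '=@@-@'.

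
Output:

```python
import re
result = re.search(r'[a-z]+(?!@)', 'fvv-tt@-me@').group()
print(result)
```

fvv

A negative assertion filters positions out without eating any characters.
The match spans [0:3] → 'fvv'.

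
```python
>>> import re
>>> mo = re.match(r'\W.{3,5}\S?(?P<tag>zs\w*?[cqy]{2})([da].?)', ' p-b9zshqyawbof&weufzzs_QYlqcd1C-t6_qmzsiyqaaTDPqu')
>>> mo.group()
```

`re.match` won't scan ahead — the pattern has to work from the very first character.
The match spans [0:12] → ' p-b9zshqyaw'.

' p-b9zshqyaw'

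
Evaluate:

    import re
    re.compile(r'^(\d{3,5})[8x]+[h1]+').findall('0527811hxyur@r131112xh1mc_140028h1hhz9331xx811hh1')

['0527']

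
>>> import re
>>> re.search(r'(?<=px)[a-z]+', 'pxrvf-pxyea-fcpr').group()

'rvf'

The lookaround is zero-width — it requires the adjacent text to match without consuming it, so the asserted text isn't part of the match.
The match spans [2:5] → 'rvf'.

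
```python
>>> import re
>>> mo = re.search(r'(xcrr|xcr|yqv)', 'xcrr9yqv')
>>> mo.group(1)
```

The match spans [0:4] → 'xcrr'.
Captured: group 1 = 'xcrr'.

'xcrr'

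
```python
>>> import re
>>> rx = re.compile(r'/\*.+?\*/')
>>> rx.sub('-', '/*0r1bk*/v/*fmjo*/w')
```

'-v-w'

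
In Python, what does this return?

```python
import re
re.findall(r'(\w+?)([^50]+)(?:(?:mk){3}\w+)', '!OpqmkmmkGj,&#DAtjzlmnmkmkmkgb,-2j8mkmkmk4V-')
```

With the lazy modifier that quantifier settles for the fewest repetitions that let the rest of the pattern succeed (the atoms after it are unaffected and can still be greedy).
Multiple groups make `findall` return tuples — one 2-tuple for the one match.

[('O', 'pqmkmmkGj,&#DAtjzlmnmkmkmkgb,-2j8')]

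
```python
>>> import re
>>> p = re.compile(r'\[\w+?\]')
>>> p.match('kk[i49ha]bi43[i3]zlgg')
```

With `match`, the pattern is implicitly anchored at the beginning.
Here the pattern fails at index 0, so the call returns None.

None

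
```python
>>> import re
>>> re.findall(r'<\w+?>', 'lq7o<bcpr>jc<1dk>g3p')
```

['<bcpr>', '<1dk>']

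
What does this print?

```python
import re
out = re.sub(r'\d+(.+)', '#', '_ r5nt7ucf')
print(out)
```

_ r#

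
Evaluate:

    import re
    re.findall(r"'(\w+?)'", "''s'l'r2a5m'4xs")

Matches: at [1:4] match "'s'", group 1 = 's'; at [5:12] match "'r2a5m'", group 1 = 'r2a5m'.
Because there's exactly one group, `findall` drops the full match and keeps group 1 from each hit.

['s', 'r2a5m']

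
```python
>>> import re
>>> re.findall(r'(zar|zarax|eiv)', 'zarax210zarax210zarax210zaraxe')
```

['zar', 'zar', 'zar', 'zar']

Branches in `(...|...)` are attempted left-to-right; the first branch that allows the whole pattern to succeed is taken.
Matches: at [0:3] match 'zar', group 1 = 'zar'; at [8:11] match 'zar', group 1 = 'zar'; at [16:19] match 'zar', group 1 = 'zar'; at [24:27] match 'zar', group 1 = 'zar'.
`findall` collects group 1 from each match (4 total).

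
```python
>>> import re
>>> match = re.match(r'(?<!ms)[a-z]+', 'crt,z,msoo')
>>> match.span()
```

`re.match` won't scan ahead — the pattern has to work from the very first character.
The match spans [0:3] → 'crt'.

(0, 3)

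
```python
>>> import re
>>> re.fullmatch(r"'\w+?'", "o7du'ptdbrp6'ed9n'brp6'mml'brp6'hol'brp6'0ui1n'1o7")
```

`fullmatch` succeeds only if the pattern covers the string from start to end.
Here there's no way to consume every character, so the call returns None.

None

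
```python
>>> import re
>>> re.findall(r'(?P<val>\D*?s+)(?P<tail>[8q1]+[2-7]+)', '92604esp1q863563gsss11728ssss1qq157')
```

[('gsss', '1172'), ('ssss', '1qq157')]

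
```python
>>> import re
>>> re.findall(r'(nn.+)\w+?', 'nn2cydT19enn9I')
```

Pattern: the literal 'nn', then one or more of any character (captured); then one or more of a word character (lazy).
Matches: at [0:14] match 'nn2cydT19enn9I', group 1 = 'nn2cydT19enn9'.
`findall` collects group 1 from the one match (1 total).

['nn2cydT19enn9']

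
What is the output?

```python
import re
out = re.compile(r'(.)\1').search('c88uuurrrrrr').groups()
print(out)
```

('8',)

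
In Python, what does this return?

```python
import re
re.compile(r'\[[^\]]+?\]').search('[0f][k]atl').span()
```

The match spans [0:4] → '[0f]'.

(0, 4)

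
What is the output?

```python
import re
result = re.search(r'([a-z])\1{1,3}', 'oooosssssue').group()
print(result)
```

oooo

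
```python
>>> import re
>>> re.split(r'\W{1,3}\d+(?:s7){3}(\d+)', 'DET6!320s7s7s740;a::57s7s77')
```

['DET6', '40', ';a::57s7s77']

`re.split` interleaves the captured-group text with the surrounding fragments.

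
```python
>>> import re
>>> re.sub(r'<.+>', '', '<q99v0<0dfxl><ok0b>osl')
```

`sub` substitutes '' at each match site.

'osl'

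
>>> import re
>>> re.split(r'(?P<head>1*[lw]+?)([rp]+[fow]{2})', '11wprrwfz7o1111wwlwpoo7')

['', '11w', 'prrwf', 'z7o', '1111wwlw', 'poo', '7']

The pattern matches zero or more of the literal '1', then one or more of one of [lw] (lazy) (captured as 'head'); then one or more of one of [rp], then exactly 2 of one of [fow] (captured).
Matches to split on: at [0:8] → '11wprrwf'; at [11:22] → '1111wwlwpoo'.
The group in the pattern means `split` returns the separators' captures alongside the pieces.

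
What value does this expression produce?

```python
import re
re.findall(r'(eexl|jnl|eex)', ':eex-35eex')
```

['eex', 'eex']

Walking the string: at [1:4] match 'eex', group 1 = 'eex'; at [7:10] match 'eex', group 1 = 'eex'.
Because there's exactly one group, `findall` drops the full match and keeps group 1 from each hit.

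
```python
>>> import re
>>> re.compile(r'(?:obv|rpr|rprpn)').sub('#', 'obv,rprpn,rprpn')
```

Branches in `(...|...)` are attempted left-to-right; the first branch that allows the whole pattern to succeed is taken.
Matches: at [0:3] → 'obv'; at [4:7] → 'rpr'; at [10:13] → 'rpr'.
Each match is replaced by '#'.

'#,#pn,#pn'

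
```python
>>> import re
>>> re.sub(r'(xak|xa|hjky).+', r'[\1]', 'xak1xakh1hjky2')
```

'[xak]'

Alternation tries branches left to right and keeps the first one that lets the overall match succeed at that position.
Matches: at [0:14] → 'xak1xakh1hjky2'.
`\1` in the replacement pulls in group 1's text for each match.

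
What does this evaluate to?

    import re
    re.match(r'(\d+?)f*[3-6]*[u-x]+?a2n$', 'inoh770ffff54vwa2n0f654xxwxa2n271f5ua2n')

This matches one or more of a digit (lazy) (captured); then zero or more of the literal 'f', then zero or more of a character in [3-6]; then one or more of a character in [u-x] (lazy), then the literal 'a2n'; then anchored at the end.
`match` is anchored at position 0; if the pattern doesn't fit there, it returns None.
Here the string doesn't start with a match, so the call returns None.

None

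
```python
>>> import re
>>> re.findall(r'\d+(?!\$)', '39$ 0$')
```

['3']

The negative lookahead/lookbehind blocks any match where the forbidden context is present.
Walking the string: at [0:1] → '3'.
No capturing groups, so `findall` returns the 1 full match string.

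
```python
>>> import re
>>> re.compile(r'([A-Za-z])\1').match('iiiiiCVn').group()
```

A backreference is literal: `\1` must see the identical characters the first group matched.
With `match`, the pattern is implicitly anchored at the beginning.
The match spans [0:2] → 'ii'.
Captured: group 1 = 'i'.

'ii'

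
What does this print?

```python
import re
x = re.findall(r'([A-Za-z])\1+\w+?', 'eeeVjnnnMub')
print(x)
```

['e', 'n']

After group 1 captures some text, `\1` only succeeds where that same text appears again.
Scanning left to right: at [0:4] match 'eeeV', group 1 = 'e'; at [5:9] match 'nnnM', group 1 = 'n'.
One capturing group, so `findall` returns just the captured substring from each match — 2 in all.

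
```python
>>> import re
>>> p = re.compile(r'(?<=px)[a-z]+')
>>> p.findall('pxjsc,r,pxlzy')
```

The `(?=…)`/`(?<=…)` assertion just peeks at neighbouring text; it doesn't advance the match position.
Walking the string: at [2:5] → 'jsc'; at [10:13] → 'lzy'.
`findall` yields the raw match text (2 of them) because the pattern has no groups.

['jsc', 'lzy']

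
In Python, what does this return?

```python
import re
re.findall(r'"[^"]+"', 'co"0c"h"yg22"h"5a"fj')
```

Scanning left to right: at [2:6] → '"0c"'; at [7:13] → '"yg22"'; at [14:18] → '"5a"'.
`findall` yields the raw match text (3 of them) because the pattern has no groups.

['"0c"', '"yg22"', '"5a"']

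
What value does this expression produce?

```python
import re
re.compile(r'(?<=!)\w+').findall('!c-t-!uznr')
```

['c', 'uznr']

The lookaround is zero-width — it requires the adjacent text to match without consuming it, so the asserted text isn't part of the match.
Matches: at [1:2] → 'c'; at [6:10] → 'uznr'.
No capturing groups, so `findall` returns the 2 full match strings.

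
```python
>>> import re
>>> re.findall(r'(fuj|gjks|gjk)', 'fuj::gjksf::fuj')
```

['fuj', 'gjks', 'fuj']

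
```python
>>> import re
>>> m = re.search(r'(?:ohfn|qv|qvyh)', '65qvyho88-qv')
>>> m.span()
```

(2, 4)

Branches in `(...|...)` are attempted left-to-right; the first branch that allows the whole pattern to succeed is taken.
`re.search` scans for the first position where the pattern succeeds.
The match spans [2:4] → 'qv'.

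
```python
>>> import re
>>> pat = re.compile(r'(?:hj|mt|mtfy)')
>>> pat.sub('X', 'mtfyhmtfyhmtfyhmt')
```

'XfyhXfyhXfyhX'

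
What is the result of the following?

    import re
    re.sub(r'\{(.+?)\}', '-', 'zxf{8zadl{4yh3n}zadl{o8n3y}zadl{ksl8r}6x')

'zxf-zadl-zadl-6x'

Matches: at [3:16] → '{8zadl{4yh3n}'; at [20:27] → '{o8n3y}'; at [31:38] → '{ksl8r}'.
`sub` substitutes '-' at each match site.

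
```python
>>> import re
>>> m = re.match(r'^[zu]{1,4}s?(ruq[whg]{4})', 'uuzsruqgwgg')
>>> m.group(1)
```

This matches anchored at the start of the string; then 1 to 4 of one of [zu], then optionally a literal 's'; then the literal 'ruq', then exactly 4 of one of [whg] (captured).
With `match`, the pattern is implicitly anchored at the beginning.
The match spans [0:11] → 'uuzsruqgwgg'.
Captured: group 1 = 'ruqgwgg'.

'ruqgwgg'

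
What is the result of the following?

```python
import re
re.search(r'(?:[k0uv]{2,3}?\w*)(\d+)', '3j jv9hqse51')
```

This matches 2 to 3 of one of [k0uv] (lazy), then zero or more of a word character (non-capturing group); then one or more of a digit (captured).
`re.search` tries every starting position until one works.
Here nothing in the string fits, so the call returns None.

None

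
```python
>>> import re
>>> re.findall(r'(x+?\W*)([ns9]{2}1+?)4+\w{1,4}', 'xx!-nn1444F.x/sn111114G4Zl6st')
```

`findall` packs the 2 group values into a tuple for every match.

[('xx!-', 'nn1'), ('x/', 'sn11111')]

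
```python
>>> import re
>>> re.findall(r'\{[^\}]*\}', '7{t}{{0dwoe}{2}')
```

['{t}', '{{0dwoe}', '{2}']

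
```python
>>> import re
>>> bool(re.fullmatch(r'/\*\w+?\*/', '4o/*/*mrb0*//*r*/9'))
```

For `fullmatch`, every character of the input must be accounted for by the pattern.
Here there's no way to consume every character, so the call returns None, and `bool(None)` is False.

False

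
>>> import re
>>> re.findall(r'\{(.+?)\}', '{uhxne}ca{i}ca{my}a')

Lazy quantifiers expand one character at a time until the remainder of the pattern can match.
Walking the string: at [0:7] match '{uhxne}', group 1 = 'uhxne'; at [9:12] match '{i}', group 1 = 'i'; at [14:18] match '{my}', group 1 = 'my'.
`findall` collects group 1 from each match (3 total).

['uhxne', 'i', 'my']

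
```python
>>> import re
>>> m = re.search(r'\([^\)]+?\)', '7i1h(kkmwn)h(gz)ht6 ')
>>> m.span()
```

(4, 11)

Unlike `match`, `search` isn't anchored — it looks for the pattern anywhere in the string.
The match spans [4:11] → '(kkmwn)'.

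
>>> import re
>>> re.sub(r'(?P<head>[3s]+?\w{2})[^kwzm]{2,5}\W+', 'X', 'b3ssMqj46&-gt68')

'bXgt68'

The pattern matches one or more of one of [3s] (lazy), then exactly 2 of a word character (captured as 'head'); then 2 to 5 of any character except [kwzm], then one or more of a non-word character.
`sub` substitutes 'X' at each match site.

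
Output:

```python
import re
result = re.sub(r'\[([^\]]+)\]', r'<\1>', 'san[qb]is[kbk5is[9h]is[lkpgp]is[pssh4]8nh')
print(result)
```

san<qb>is<kbk5is[9h>is<lkpgp>is<pssh4>8nh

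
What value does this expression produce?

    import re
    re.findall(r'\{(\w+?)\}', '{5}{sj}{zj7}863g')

['5', 'sj', 'zj7']

Scanning left to right: at [0:3] match '{5}', group 1 = '5'; at [3:7] match '{sj}', group 1 = 'sj'; at [7:12] match '{zj7}', group 1 = 'zj7'.
With a single group, `findall` returns only what that group captured — 3 items.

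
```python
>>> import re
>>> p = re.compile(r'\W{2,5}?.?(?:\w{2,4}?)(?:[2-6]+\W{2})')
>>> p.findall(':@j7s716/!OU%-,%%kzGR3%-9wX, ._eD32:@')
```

[':@j7s716/!', '%-,%%kzGR3%-', ', ._eD32:@']

`findall` yields the raw match text (3 of them) because the pattern has no groups.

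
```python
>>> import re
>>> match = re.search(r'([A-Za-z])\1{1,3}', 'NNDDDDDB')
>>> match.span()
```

(0, 2)

`\1` has to match the exact text group 1 already captured.
Unlike `match`, `search` isn't anchored — it looks for the pattern anywhere in the string.
The match spans [0:2] → 'NN'.
Captured: group 1 = 'N'.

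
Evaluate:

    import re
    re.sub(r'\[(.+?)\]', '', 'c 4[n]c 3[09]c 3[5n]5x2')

'c 4c 3c 35x2'

Matches: at [3:6] → '[n]'; at [9:13] → '[09]'; at [16:20] → '[5n]'.
Every occurrence is swapped for ''.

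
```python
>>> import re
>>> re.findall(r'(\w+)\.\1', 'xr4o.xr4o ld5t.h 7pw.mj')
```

['xr4o']

`\1` has to match the exact text group 1 already captured.
Scanning left to right: at [0:9] match 'xr4o.xr4o', group 1 = 'xr4o'.
With a single group, `findall` returns only what that group captured — 1 item.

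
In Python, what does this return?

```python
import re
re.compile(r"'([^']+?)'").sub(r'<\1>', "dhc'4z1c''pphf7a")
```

Matches: at [3:9] → "'4z1c'".
Each match is replaced using the text its own group 1 captured.

"dhc<4z1c>'pphf7a"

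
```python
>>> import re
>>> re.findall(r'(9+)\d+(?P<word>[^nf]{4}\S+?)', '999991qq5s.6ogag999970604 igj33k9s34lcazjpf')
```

Pattern: one or more of a literal '9' (captured); then one or more of a digit; then exactly 4 of any character except [nf], then one or more of a non-whitespace character (lazy) (captured as 'word').
Matches: at [0:11] match '999991qq5s.', groups = ('99999', 'qq5s.'); at [16:30] match '999970604 igj3', groups = ('9999', ' igj3').
`findall` packs the 2 group values into a tuple for every match.

[('99999', 'qq5s.'), ('9999', ' igj3')]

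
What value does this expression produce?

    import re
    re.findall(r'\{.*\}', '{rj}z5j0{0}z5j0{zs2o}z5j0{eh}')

Walking the string: at [0:29] → '{rj}z5j0{0}z5j0{zs2o}z5j0{eh}'.
Since nothing is captured, `findall` lists the 1 matched substring directly.

['{rj}z5j0{0}z5j0{zs2o}z5j0{eh}']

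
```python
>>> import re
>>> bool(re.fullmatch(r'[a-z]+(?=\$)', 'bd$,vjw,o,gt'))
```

For `fullmatch`, every character of the input must be accounted for by the pattern.
Here there's no way to consume every character, so the call returns None, and `bool(None)` is False.

False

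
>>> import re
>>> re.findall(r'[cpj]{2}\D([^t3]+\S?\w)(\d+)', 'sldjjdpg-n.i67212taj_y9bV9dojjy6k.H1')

[('pg-n.i6721', '2'), ('6k.H', '1')]

Pattern: exactly 2 of one of [cpj], then a non-digit; then one or more of any character except [t3], then optionally a non-whitespace character, then a word character (captured); then one or more of a digit (captured).
Scanning left to right: at [3:17] match 'jjdpg-n.i67212', groups = ('pg-n.i6721', '2'); at [28:36] match 'jjy6k.H1', groups = ('6k.H', '1').
Multiple groups make `findall` return tuples — one 2-tuple for each match.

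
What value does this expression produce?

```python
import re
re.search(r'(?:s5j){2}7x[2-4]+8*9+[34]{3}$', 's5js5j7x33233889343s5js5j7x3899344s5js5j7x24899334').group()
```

This matches the literal 's5j' repeated 2 times, then the literal '7x', then one or more of a character in [2-4]; then zero or more of a literal '8', then one or more of the literal '9', then exactly 3 of one of [34]; then anchored at the end.
`re.search` tries every starting position until one works.
The match spans [34:50] → 's5js5j7x24899334'.

's5js5j7x24899334'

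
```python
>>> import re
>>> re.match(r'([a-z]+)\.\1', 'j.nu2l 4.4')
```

None

The backreference `\1` re-matches whatever the first group consumed, character for character.
`re.match` won't scan ahead — the pattern has to work from the very first character.
Here the pattern fails at index 0, so the call returns None.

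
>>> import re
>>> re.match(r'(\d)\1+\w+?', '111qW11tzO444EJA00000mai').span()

(0, 4)

`\1` has to match the exact text group 1 already captured.
`re.match` only tries the pattern at the start of the string.
The match spans [0:4] → '111q'.
Captured: group 1 = '1'.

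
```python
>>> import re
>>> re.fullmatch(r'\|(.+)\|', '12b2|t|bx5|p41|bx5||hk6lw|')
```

None

`re.fullmatch` is like wrapping the pattern in `^…$` (in single-line mode).
Here the pattern can't cover the whole string, so the call returns None.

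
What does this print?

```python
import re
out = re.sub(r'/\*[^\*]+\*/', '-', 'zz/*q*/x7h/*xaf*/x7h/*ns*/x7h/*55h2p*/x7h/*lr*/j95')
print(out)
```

Matches: at [2:7] → '/*q*/'; at [10:17] → '/*xaf*/'; at [20:26] → '/*ns*/'; at [29:38] → '/*55h2p*/'; at [41:47] → '/*lr*/'.
`sub` substitutes '-' at each match site.

zz-x7h-x7h-x7h-x7h-j95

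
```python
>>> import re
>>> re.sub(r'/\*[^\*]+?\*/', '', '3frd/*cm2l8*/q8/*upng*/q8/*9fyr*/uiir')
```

'3frdq8q8uiir'

Each match is replaced by ''.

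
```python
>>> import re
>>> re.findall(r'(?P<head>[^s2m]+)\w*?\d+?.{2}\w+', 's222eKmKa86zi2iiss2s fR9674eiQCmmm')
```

['eK', ' fR967']

Because the quantifier is non-greedy, it stops expanding at the earliest point where the rest of the pattern can succeed.
`findall` collects group 1 from each match (2 total).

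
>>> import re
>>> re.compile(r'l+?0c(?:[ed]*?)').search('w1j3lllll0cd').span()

(4, 11)

This matches one or more of a literal 'l' (lazy), then the literal '0c'; then zero or more of one of [ed] (lazy) (non-capturing group).
A `+?`/`*?`/`{m,n}?` starts at its minimum and grows only as far as needed for what follows to match.
`re.search` tries every starting position until one works.
The match spans [4:11] → 'lllll0c'.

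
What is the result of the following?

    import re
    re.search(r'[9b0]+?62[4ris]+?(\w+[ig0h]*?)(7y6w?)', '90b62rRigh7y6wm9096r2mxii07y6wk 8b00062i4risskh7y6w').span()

(0, 30)

The match spans [0:30] → '90b62rRigh7y6wm9096r2mxii07y6w'.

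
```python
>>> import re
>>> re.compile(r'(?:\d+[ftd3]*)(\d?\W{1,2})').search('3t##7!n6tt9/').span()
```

Pattern: one or more of a digit, then zero or more of one of [ftd3] (non-capturing group); then optionally a digit, then 1 to 2 of a non-word character (captured).
Unlike `match`, `search` isn't anchored — it looks for the pattern anywhere in the string.
The match spans [0:4] → '3t##'.
Captured: group 1 = '##'.

(0, 4)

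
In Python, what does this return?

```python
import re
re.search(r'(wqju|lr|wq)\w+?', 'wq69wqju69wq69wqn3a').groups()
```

('wq',)

`search` walks the string left to right and returns the first match it finds.
The match spans [0:3] → 'wq6'.
Captured: group 1 = 'wq'.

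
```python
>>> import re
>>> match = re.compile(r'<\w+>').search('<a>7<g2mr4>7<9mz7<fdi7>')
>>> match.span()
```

(0, 3)

Unlike `match`, `search` isn't anchored — it looks for the pattern anywhere in the string.
The match spans [0:3] → '<a>'.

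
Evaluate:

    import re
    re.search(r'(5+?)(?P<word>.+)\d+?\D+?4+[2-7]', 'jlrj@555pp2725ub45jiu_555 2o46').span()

(5, 30)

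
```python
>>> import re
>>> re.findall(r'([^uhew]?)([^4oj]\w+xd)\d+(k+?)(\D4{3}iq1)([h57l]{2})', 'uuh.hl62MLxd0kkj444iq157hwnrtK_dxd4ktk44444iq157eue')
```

[('.', 'hl62MLxd', 'kk', 'j444iq1', '57')]

Pattern: optionally any character except [uhew] (captured); then any character except [4oj], then one or more of a word character, then the literal 'xd' (captured); then one or more of a digit; then one or more of a literal 'k' (lazy) (captured); then a non-digit, then exactly 3 of a literal '4', then the literal 'iq1' (captured); then exactly 2 of one of [h57l] (captured).
Walking the string: at [3:24] match '.hl62MLxd0kkj444iq157', groups = ('.', 'hl62MLxd', 'kk', 'j444iq1', '57').
With 5 capturing groups, `findall` returns a 5-tuple per match.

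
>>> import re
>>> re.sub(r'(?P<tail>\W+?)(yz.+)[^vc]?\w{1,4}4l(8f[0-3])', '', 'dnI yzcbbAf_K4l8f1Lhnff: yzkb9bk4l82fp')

'dnILhnff: yzkb9bk4l82fp'

The pattern matches one or more of a non-word character (lazy) (captured as 'tail'); then the literal 'yz', then one or more of any character (captured); then optionally any character except [vc], then 1 to 4 of a word character, then the literal '4l'; then the literal '8f', then a character in [0-3] (captured).
Matches: at [3:18] → ' yzcbbAf_K4l8f1'.
`sub` substitutes '' at each match site.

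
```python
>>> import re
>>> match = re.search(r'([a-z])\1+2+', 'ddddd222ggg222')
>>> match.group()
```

'ddddd222'

`\1` is not a pattern — it's the concrete string captured by group 1, re-applied verbatim.
The match spans [0:8] → 'ddddd222'.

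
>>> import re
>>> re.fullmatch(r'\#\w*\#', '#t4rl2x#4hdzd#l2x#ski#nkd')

`re.fullmatch` requires the pattern to consume the entire string.
Here there's no way to consume every character, so the call returns None.

None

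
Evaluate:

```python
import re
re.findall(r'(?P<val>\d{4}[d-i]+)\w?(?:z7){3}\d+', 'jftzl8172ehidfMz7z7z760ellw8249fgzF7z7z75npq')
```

Pattern: exactly 4 of a digit, then one or more of a character in [d-i] (captured as 'val'); then optionally a word character, then the literal 'z7' repeated 3 times, then one or more of a digit.
Walking the string: at [5:23] match '8172ehidfMz7z7z760', group 1 = '8172ehidf'.
`findall` collects group 1 from the one match (1 total).

['8172ehidf']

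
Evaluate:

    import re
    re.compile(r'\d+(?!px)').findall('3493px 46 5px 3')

['349', '46', '3']

`(?!…)`/`(?<!…)` only lets a position through if the neighbouring text does NOT match; no characters are consumed.
With no groups in the pattern, `findall` gives back each whole match — 3 here.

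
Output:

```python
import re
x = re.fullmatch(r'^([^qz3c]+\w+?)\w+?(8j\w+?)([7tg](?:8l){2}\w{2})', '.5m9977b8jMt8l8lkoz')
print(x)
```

For `fullmatch`, every character of the input must be accounted for by the pattern.
Here the string isn't matched end-to-end, so the call returns None.

None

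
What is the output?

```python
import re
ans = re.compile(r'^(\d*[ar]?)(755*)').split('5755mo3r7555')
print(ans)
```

['', '5', '755', 'mo3r7555']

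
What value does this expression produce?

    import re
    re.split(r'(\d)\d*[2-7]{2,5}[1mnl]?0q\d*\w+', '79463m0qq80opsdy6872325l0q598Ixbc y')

['', '7', ' y']

The pattern matches a digit (captured); then zero or more of a digit, then 2 to 5 of a character in [2-7]; then optionally one of [1mnl]; then the literal '0q', then zero or more of a digit, then one or more of a word character.
With a capturing group present, the delimiter's captured portion is kept in the result list.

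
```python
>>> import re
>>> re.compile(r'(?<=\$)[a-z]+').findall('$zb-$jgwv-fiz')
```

['zb', 'jgwv']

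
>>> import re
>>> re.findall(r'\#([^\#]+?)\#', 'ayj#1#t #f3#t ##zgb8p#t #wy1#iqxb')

With a single group, `findall` returns only what that group captured — 4 items.

['1', 'f3', 'zgb8p', 'wy1']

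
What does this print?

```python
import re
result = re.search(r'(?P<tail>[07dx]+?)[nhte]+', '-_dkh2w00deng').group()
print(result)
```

Pattern: one or more of one of [07dx] (lazy) (captured as 'tail'); then one or more of one of [nhte].
The match spans [7:12] → '00den'.

00den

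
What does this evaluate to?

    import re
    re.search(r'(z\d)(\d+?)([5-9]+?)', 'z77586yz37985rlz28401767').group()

This matches a literal 'z', then a digit (captured); then one or more of a digit (lazy) (captured); then one or more of a character in [5-9] (lazy) (captured).
`search` walks the string left to right and returns the first match it finds.
The match spans [0:4] → 'z775'.
Captured: group 1 = 'z7', group 2 = '7', group 3 = '5'.

'z775'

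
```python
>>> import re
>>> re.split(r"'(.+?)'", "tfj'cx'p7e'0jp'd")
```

The `?` after the quantifier makes it lazy — it takes as little as possible before letting the rest of the pattern try.
Matches to split on: at [3:7] → "'cx'"; at [10:15] → "'0jp'".
Because the pattern has a capturing group, `split` also inserts each captured text between the pieces.

['tfj', 'cx', 'p7e', '0jp', 'd']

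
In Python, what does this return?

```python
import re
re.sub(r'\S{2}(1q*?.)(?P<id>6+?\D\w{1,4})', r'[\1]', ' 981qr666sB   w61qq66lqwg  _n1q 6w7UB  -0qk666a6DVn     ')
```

' [1qr]   [1qq]  [1q ]  -0qk666a6DVn     '

The `?` after the quantifier makes it lazy — it takes as little as possible before letting the rest of the pattern try.
The replacement refers to a captured group, so each match is rewritten using its own captured text.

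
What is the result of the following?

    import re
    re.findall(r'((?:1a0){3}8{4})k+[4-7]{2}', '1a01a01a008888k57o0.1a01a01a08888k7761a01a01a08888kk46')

This matches the literal '1a0' repeated 3 times, then exactly 4 of a literal '8' (captured); then one or more of the literal 'k', then exactly 2 of a character in [4-7].
Matches: at [20:36] match '1a01a01a08888k77', group 1 = '1a01a01a08888'; at [37:54] match '1a01a01a08888kk46', group 1 = '1a01a01a08888'.
With a single group, `findall` returns only what that group captured — 2 items.

['1a01a01a08888', '1a01a01a08888']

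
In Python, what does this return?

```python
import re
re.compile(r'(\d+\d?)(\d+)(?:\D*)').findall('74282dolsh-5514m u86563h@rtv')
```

[('7428', '2'), ('551', '4'), ('8656', '3')]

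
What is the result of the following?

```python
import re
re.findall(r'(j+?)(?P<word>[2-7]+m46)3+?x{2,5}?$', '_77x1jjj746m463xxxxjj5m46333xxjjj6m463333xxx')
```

[('jjj', '6m46')]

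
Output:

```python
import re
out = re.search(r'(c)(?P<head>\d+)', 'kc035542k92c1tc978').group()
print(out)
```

c035542

This matches a literal 'c' (captured); then one or more of a digit (captured as 'head').
Unlike `match`, `search` isn't anchored — it looks for the pattern anywhere in the string.
The match spans [1:8] → 'c035542'.
Captured: group 1 = 'c', group 2 = '035542'.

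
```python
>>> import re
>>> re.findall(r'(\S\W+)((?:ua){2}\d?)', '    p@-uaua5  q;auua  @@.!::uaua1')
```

[('p@-', 'uaua5'), ('a  @@.!::', 'uaua1')]

This matches a non-whitespace character, then one or more of a non-word character (captured); then the literal 'ua' repeated 2 times, then optionally a digit (captured).
Walking the string: at [4:12] match 'p@-uaua5', groups = ('p@-', 'uaua5'); at [19:33] match 'a  @@.!::uaua1', groups = ('a  @@.!::', 'uaua1').
2 groups means each result is a tuple of 2 captured strings — 2 here.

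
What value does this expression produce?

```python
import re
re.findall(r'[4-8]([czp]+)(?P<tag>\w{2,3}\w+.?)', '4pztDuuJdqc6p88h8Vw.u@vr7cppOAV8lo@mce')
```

This matches a character in [4-8]; then one or more of one of [czp] (captured); then 2 to 3 of a word character, then one or more of a word character, then optionally any character (captured as 'tag').
Walking the string: at [0:20] match '4pztDuuJdqc6p88h8Vw.', groups = ('pz', 'tDuuJdqc6p88h8Vw.'); at [24:35] match '7cppOAV8lo@', groups = ('cpp', 'OAV8lo@').
`findall` packs the 2 group values into a tuple for every match.

[('pz', 'tDuuJdqc6p88h8Vw.'), ('cpp', 'OAV8lo@')]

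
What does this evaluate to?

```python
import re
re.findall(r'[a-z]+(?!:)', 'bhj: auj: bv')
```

Because the assertion is negative and zero-width, positions next to the forbidden text are skipped.
No capturing groups, so `findall` returns the 3 full match strings.

['bh', 'au', 'bv']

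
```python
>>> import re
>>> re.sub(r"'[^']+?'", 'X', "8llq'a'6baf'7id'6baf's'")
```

'8llqX6bafX6bafX'

Matches: at [4:7] → "'a'"; at [11:16] → "'7id'"; at [20:23] → "'s'".
`sub` substitutes 'X' at each match site.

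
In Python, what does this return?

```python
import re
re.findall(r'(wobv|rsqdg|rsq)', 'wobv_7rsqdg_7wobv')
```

['wobv', 'rsqdg', 'wobv']

Branches in `(...|...)` are attempted left-to-right; the first branch that allows the whole pattern to succeed is taken.
Scanning left to right: at [0:4] match 'wobv', group 1 = 'wobv'; at [6:11] match 'rsqdg', group 1 = 'rsqdg'; at [13:17] match 'wobv', group 1 = 'wobv'.
With a single group, `findall` returns only what that group captured — 3 items.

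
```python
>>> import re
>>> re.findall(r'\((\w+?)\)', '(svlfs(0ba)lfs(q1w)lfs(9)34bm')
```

['0ba', 'q1w', '9']

Walking the string: at [6:11] match '(0ba)', group 1 = '0ba'; at [14:19] match '(q1w)', group 1 = 'q1w'; at [22:25] match '(9)', group 1 = '9'.
With a single group, `findall` returns only what that group captured — 3 items.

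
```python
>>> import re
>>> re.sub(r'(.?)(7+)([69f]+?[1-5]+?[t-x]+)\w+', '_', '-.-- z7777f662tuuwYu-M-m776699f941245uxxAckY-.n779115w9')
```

'-.-- _-M-_-._'

Pattern: optionally any character (captured); then one or more of a literal '7' (captured); then one or more of one of [69f] (lazy), then one or more of a character in [1-5] (lazy), then one or more of a character in [t-x] (captured); then one or more of a word character.
Matches: at [5:20] → 'z7777f662tuuwYu'; at [23:44] → 'm776699f941245uxxAckY'; at [46:55] → 'n779115w9'.
Each match is replaced by '_'.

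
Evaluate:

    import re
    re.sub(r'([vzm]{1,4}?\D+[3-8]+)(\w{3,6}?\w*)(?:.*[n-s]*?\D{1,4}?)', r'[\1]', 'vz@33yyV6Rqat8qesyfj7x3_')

'[vz@33]'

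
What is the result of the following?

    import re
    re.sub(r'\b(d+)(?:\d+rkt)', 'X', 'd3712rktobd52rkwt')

This matches a word boundary (`\b`, zero-width); then one or more of a literal 'd' (captured); then one or more of a digit, then the literal 'rkt' (non-capturing group).
Matches: at [0:8] → 'd3712rkt'.
Each match is replaced by 'X'.

'Xobd52rkwt'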